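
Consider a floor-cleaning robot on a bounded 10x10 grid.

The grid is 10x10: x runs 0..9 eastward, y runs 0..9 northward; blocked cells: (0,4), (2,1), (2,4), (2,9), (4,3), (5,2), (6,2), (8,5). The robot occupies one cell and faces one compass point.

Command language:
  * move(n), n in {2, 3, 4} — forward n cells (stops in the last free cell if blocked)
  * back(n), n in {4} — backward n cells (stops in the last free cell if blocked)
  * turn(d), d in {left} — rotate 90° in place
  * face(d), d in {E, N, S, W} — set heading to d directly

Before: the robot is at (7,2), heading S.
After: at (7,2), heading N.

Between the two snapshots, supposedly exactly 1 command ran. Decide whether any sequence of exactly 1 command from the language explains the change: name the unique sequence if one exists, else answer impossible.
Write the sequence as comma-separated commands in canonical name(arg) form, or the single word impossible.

face(N)

key: parked at (7,2) the whole time — nothing moves the robot
initial: at (7,2), heading S
step 1 (face(N)): at (7,2), heading N
no rival 1-sequence matches.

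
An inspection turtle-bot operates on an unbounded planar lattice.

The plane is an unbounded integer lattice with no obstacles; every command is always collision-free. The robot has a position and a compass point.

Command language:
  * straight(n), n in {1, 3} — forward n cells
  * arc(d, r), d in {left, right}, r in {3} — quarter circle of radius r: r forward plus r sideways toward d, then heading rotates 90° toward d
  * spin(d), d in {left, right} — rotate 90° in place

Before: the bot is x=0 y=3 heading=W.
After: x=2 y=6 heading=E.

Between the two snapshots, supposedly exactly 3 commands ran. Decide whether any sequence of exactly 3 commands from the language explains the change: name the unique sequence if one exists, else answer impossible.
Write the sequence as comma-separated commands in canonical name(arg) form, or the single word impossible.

straight(1), spin(right), arc(right, 3)

key: cell and facing (now E) both changed — the 3 commands mix motion and turning
from: x=0 y=3 heading=W
1. straight(1) → x=-1 y=3 heading=W
2. spin(right) → x=-1 y=3 heading=N
3. arc(right, 3) → x=2 y=6 heading=E
all 216 alternatives checked — unique.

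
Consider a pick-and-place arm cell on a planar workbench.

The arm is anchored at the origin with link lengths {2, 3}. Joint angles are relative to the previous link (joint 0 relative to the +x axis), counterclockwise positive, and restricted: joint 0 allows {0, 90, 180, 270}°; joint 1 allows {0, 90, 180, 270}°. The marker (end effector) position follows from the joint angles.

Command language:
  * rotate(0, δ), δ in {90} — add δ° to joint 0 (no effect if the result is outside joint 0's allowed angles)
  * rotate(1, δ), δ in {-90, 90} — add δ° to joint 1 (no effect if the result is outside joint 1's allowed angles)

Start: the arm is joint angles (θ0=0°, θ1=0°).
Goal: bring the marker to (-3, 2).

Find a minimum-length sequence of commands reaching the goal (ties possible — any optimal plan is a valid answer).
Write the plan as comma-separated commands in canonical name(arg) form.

rotate(0, 90), rotate(1, 90)

t0: joint angles (θ0=0°, θ1=0°)
t=1 rotate(0, 90) ⇒ joint angles (θ0=90°, θ1=0°)
t=2 rotate(1, 90) ⇒ joint angles (θ0=90°, θ1=90°)
no 1-step plan works, so 2 is optimal.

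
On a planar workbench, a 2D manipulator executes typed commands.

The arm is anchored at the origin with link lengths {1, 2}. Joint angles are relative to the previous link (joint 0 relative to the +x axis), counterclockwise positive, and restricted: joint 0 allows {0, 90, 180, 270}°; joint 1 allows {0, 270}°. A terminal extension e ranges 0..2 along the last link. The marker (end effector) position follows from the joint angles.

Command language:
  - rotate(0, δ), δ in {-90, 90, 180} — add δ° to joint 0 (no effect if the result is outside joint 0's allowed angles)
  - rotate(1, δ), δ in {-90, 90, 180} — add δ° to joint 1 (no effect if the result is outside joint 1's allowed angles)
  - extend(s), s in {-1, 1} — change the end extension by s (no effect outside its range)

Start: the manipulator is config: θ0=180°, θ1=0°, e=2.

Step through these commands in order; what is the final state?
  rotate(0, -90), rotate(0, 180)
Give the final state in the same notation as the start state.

config: θ0=270°, θ1=0°, e=2

from: config: θ0=180°, θ1=0°, e=2
t=1 rotate(0, -90) ⇒ config: θ0=90°, θ1=0°, e=2
t=2 rotate(0, 180) ⇒ config: θ0=270°, θ1=0°, e=2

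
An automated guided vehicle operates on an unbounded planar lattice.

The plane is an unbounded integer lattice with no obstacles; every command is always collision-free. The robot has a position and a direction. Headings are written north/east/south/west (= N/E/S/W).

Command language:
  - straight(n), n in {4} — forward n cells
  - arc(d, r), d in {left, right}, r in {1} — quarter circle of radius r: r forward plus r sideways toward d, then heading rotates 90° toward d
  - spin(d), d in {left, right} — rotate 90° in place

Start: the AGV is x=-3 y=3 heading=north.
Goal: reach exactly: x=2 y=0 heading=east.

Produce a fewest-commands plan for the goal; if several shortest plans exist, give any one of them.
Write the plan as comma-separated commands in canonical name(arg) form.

start: x=-3 y=3 heading=north
step 1 (arc(right, 1)): x=-2 y=4 heading=east
step 2 (arc(right, 1)): x=-1 y=3 heading=south
step 3 (arc(left, 1)): x=0 y=2 heading=east
step 4 (arc(right, 1)): x=1 y=1 heading=south
step 5 (arc(left, 1)): x=2 y=0 heading=east
nothing shorter than 5 reaches the goal.

arc(right, 1), arc(right, 1), arc(left, 1), arc(right, 1), arc(left, 1)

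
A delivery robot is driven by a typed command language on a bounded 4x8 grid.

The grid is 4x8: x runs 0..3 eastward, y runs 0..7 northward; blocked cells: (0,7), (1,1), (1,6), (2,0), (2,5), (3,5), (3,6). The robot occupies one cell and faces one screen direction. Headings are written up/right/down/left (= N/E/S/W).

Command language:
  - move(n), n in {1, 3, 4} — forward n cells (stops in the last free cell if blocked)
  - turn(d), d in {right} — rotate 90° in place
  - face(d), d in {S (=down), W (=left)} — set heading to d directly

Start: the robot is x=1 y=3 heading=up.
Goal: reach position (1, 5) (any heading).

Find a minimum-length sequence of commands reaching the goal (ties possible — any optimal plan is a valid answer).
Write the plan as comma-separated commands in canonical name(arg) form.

initial: x=1 y=3 heading=up
1. move(3) → x=1 y=5 heading=up
minimal: 1 command(s), checked below 1.

move(3)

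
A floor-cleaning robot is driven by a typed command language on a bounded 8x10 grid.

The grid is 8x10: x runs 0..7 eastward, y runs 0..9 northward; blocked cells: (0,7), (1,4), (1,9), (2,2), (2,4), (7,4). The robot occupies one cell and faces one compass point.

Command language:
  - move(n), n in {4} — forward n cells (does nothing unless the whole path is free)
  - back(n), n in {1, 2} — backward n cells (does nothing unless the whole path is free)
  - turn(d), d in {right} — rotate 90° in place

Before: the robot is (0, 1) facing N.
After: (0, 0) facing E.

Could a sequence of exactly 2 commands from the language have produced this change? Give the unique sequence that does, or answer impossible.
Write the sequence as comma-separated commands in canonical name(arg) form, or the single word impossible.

key: running turn(right) before back(1) would end elsewhere — order is forced
from: (0, 1) facing N
1. back(1) → (0, 0) facing N
2. turn(right) → (0, 0) facing E
no rival 2-sequence matches.

back(1), turn(right)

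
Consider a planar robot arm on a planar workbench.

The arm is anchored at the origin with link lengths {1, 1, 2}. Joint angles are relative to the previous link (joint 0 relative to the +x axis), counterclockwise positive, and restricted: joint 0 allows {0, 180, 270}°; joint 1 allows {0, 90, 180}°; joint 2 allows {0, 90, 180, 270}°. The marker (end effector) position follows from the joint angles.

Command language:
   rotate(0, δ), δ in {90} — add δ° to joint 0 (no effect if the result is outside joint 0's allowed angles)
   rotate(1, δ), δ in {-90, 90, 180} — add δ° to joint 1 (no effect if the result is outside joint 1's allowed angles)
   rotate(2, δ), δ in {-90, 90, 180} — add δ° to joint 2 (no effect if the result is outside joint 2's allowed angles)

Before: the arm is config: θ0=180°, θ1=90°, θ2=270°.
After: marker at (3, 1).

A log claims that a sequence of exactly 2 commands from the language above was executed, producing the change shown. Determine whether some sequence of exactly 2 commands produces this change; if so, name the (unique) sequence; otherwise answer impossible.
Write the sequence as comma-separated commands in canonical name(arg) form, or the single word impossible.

rotate(0, 90), rotate(0, 90)

start: config: θ0=180°, θ1=90°, θ2=270°
1. rotate(0, 90) → config: θ0=270°, θ1=90°, θ2=270°
2. rotate(0, 90) → config: θ0=0°, θ1=90°, θ2=270°
no rival 2-sequence matches.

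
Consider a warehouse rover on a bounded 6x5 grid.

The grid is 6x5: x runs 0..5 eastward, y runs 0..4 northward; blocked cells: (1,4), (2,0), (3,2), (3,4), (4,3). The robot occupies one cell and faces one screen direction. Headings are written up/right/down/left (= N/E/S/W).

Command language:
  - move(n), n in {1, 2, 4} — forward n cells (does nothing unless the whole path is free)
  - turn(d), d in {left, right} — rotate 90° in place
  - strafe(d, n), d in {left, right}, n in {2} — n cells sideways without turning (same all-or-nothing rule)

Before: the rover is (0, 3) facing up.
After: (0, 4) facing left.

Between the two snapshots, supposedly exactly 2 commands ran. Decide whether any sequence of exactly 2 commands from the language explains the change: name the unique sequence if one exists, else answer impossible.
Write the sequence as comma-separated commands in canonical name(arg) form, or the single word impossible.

move(1), turn(left)

key: order matters: swapping move(1) and turn(left) lands elsewhere
initial: (0, 3) facing up
[1] after move(1): (0, 4) facing up
[2] after turn(left): (0, 4) facing left
no rival 2-sequence matches.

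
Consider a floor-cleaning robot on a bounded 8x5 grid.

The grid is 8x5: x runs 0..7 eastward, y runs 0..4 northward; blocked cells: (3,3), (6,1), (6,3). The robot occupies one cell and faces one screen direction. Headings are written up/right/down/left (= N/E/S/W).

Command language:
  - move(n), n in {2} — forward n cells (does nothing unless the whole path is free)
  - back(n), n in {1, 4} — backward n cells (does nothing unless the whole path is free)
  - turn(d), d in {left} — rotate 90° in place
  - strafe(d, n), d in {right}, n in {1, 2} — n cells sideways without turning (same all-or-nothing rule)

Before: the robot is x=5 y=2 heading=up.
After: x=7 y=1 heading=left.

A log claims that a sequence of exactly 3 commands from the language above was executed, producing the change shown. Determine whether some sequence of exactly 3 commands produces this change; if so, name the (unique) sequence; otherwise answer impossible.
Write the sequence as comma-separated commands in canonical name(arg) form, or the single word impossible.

strafe(right, 2), back(1), turn(left)

key: order matters: swapping strafe(right, 2) and turn(left) lands elsewhere
begin: x=5 y=2 heading=up
t=1 strafe(right, 2) ⇒ x=7 y=2 heading=up
t=2 back(1) ⇒ x=7 y=1 heading=up
t=3 turn(left) ⇒ x=7 y=1 heading=left
no rival 3-sequence matches.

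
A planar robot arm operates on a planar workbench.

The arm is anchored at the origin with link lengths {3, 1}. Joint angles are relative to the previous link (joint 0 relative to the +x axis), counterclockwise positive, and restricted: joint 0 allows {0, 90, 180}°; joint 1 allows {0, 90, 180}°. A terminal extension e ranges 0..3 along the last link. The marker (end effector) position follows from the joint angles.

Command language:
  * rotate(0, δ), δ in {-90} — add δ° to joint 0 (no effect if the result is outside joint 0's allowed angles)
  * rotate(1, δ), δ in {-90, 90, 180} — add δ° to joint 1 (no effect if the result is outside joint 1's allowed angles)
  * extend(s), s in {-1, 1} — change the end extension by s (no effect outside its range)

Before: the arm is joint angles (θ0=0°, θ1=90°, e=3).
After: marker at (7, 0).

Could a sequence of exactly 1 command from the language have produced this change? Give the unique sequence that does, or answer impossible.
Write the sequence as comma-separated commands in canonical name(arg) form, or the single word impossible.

t0: joint angles (θ0=0°, θ1=90°, e=3)
t=1 rotate(1, -90) ⇒ joint angles (θ0=0°, θ1=0°, e=3)
no other 1-command option fits: unique.

rotate(1, -90)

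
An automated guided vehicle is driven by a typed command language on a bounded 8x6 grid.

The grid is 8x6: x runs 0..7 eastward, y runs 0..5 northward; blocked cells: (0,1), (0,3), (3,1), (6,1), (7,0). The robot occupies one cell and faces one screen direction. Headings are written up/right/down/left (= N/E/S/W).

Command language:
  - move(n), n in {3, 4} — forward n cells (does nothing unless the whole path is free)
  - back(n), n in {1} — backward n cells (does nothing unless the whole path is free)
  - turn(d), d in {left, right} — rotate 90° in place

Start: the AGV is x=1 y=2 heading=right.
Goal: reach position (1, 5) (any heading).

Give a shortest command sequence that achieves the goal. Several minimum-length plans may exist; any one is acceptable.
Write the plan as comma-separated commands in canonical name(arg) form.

initial: x=1 y=2 heading=right
step 1 (turn(left)): x=1 y=2 heading=up
step 2 (move(3)): x=1 y=5 heading=up
no 1-step plan works, so 2 is optimal.

turn(left), move(3)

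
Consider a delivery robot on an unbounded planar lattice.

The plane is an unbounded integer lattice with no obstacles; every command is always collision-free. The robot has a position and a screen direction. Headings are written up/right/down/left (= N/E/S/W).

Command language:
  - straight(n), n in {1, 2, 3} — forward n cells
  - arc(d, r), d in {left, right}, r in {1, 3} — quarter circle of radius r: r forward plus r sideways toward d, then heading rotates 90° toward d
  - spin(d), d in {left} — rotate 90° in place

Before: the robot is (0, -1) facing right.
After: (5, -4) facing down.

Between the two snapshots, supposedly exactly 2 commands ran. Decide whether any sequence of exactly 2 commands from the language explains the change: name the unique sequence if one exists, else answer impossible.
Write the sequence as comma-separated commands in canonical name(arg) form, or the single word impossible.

straight(2), arc(right, 3)

key: cell and facing (now S) both changed — the 2 commands mix motion and turning
t0: (0, -1) facing right
t=1 straight(2) ⇒ (2, -1) facing right
t=2 arc(right, 3) ⇒ (5, -4) facing down
all 64 alternatives checked — unique.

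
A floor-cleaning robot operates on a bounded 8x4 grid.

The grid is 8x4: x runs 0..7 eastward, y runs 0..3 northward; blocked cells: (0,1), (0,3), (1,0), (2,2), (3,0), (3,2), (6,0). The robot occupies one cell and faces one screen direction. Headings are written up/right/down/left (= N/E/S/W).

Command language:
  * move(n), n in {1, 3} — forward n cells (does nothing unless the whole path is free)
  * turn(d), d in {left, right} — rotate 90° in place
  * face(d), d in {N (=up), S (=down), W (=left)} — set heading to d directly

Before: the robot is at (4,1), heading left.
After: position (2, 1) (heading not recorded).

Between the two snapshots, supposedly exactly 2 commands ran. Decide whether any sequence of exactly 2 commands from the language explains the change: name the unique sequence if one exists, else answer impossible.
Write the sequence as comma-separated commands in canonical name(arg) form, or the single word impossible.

begin: at (4,1), heading left
step 1 (move(1)): at (3,1), heading left
step 2 (move(1)): at (2,1), heading left
no rival 2-sequence matches.

move(1), move(1)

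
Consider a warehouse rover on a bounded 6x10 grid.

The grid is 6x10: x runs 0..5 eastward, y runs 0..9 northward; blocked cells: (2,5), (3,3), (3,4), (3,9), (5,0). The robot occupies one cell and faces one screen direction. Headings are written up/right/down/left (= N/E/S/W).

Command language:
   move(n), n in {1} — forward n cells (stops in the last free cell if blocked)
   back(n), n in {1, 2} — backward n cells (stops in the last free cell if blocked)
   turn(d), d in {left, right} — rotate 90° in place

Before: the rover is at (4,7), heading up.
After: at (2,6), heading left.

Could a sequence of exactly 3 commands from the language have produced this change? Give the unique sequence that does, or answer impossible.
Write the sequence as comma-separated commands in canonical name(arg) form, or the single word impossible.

impossible

every 3-command combo misses the target.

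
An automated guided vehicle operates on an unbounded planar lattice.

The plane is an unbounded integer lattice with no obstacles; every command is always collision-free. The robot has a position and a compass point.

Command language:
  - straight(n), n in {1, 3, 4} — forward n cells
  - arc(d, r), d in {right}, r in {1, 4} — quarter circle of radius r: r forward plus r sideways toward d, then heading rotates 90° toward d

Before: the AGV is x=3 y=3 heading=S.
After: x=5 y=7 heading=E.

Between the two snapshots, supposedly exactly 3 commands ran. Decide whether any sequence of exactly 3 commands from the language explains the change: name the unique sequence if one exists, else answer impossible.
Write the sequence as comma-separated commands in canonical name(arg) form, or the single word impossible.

key: position moved to (5,7) AND the heading swung to E — translation plus rotation needed
start: x=3 y=3 heading=S
step 1 (arc(right, 1)): x=2 y=2 heading=W
step 2 (arc(right, 1)): x=1 y=3 heading=N
step 3 (arc(right, 4)): x=5 y=7 heading=E
no rival 3-sequence matches.

arc(right, 1), arc(right, 1), arc(right, 4)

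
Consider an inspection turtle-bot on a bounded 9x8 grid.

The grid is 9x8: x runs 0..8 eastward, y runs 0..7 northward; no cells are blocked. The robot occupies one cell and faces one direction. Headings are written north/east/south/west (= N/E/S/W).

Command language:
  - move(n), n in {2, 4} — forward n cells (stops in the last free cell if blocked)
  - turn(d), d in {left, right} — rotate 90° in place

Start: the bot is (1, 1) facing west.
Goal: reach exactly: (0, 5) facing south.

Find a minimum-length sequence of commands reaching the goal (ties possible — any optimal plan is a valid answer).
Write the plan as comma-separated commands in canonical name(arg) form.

t0: (1, 1) facing west
[1] after turn(right): (1, 1) facing north
[2] after move(4): (1, 5) facing north
[3] after turn(left): (1, 5) facing west
[4] after move(4): (0, 5) facing west
[5] after turn(left): (0, 5) facing south
minimal: 5 command(s), checked below 5.

turn(right), move(4), turn(left), move(4), turn(left)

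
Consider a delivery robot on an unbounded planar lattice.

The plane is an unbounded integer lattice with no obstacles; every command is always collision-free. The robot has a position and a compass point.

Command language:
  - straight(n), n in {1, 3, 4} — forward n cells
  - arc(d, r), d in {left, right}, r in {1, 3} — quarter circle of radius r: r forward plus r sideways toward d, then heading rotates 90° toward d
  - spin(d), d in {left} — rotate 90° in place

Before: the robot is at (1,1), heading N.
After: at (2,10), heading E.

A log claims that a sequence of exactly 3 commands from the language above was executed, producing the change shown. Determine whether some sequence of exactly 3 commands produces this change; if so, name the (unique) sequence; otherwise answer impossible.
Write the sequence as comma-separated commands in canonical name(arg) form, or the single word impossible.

straight(4), straight(4), arc(right, 1)

key: cell and facing (now E) both changed — the 3 commands mix motion and turning
begin: at (1,1), heading N
t=1 straight(4) ⇒ at (1,5), heading N
t=2 straight(4) ⇒ at (1,9), heading N
t=3 arc(right, 1) ⇒ at (2,10), heading E
no rival 3-sequence matches.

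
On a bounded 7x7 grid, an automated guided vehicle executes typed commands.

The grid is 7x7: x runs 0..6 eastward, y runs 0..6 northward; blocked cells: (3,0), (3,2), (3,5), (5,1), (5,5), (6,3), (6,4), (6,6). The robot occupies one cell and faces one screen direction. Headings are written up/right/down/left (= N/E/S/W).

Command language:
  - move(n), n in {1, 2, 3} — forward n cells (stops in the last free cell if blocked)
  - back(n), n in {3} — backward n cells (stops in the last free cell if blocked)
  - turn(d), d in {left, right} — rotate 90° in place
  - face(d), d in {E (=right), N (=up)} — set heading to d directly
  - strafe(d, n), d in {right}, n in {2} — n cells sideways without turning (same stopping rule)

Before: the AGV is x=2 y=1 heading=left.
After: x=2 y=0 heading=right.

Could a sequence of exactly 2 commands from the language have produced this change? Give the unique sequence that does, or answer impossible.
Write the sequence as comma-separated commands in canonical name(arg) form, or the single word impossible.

face(E), strafe(right, 2)

key: position moved to (2,0) AND the heading swung to E — translation plus rotation needed
start: x=2 y=1 heading=left
[1] after face(E): x=2 y=1 heading=right
[2] after strafe(right, 2): x=2 y=0 heading=right
no rival 2-sequence matches.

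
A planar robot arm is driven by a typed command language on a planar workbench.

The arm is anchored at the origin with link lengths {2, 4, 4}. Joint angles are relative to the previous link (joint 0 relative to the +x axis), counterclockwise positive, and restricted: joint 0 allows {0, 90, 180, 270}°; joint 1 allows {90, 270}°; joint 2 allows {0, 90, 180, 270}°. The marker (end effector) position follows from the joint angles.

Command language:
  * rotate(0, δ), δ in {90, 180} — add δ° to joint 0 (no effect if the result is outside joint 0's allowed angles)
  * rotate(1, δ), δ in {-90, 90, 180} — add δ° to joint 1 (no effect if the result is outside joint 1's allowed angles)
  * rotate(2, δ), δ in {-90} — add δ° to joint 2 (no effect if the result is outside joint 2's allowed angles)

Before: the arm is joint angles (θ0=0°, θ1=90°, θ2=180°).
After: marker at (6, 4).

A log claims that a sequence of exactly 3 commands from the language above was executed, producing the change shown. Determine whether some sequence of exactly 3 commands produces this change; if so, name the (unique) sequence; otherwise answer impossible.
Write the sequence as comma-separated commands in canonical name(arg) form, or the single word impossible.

rotate(2, -90), rotate(2, -90), rotate(2, -90)

start: joint angles (θ0=0°, θ1=90°, θ2=180°)
step 1 (rotate(2, -90)): joint angles (θ0=0°, θ1=90°, θ2=90°)
step 2 (rotate(2, -90)): joint angles (θ0=0°, θ1=90°, θ2=0°)
step 3 (rotate(2, -90)): joint angles (θ0=0°, θ1=90°, θ2=270°)
no other 3-command option fits: unique.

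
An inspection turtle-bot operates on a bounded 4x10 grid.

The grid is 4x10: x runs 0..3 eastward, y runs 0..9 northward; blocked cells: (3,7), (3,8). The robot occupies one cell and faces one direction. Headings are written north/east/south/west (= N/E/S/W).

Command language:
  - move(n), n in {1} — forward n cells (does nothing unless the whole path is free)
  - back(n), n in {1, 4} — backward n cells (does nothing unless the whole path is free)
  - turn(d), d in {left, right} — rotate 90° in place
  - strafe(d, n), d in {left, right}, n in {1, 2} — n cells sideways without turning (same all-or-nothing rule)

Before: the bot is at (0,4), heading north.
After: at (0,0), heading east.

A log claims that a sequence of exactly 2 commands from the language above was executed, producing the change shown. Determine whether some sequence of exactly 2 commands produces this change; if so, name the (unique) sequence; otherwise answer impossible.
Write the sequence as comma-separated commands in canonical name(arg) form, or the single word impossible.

back(4), turn(right)

key: position moved to (0,0) AND the heading swung to E — translation plus rotation needed
start: at (0,4), heading north
1. back(4) → at (0,0), heading north
2. turn(right) → at (0,0), heading east
no rival 2-sequence matches.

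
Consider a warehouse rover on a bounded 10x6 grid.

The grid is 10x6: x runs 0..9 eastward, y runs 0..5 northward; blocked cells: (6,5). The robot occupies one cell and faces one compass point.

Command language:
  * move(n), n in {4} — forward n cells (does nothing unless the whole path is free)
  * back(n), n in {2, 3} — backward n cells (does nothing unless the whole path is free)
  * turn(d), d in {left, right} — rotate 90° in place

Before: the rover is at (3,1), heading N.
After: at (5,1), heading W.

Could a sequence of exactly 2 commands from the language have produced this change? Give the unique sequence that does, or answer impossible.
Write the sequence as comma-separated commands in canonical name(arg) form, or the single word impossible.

turn(left), back(2)

key: position moved to (5,1) AND the heading swung to W — translation plus rotation needed
from: at (3,1), heading N
[1] after turn(left): at (3,1), heading W
[2] after back(2): at (5,1), heading W
no rival 2-sequence matches.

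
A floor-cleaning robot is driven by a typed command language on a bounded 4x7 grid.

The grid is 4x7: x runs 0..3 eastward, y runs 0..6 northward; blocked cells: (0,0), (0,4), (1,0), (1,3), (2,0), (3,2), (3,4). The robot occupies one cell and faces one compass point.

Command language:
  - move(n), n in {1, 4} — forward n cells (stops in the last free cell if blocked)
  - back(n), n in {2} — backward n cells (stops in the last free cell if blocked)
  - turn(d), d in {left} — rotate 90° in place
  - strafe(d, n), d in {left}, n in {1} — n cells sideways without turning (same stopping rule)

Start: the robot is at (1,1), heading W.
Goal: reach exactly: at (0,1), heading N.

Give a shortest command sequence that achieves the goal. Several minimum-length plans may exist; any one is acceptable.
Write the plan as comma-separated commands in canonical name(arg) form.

begin: at (1,1), heading W
[1] after turn(left): at (1,1), heading S
[2] after turn(left): at (1,1), heading E
[3] after back(2): at (0,1), heading E
[4] after turn(left): at (0,1), heading N
no 3-step plan works, so 4 is optimal.

turn(left), turn(left), back(2), turn(left)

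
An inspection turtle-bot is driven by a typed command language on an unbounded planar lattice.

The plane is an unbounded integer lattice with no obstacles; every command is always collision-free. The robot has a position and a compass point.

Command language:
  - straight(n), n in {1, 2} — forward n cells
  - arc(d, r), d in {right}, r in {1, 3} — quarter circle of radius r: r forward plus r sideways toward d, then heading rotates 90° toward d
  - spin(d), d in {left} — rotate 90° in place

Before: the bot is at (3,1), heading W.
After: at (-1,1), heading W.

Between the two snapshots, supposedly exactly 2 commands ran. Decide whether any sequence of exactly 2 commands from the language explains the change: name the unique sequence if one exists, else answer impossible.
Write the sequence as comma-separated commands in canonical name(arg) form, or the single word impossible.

key: still facing W at the end — nothing in the sequence rotates
start: at (3,1), heading W
[1] after straight(2): at (1,1), heading W
[2] after straight(2): at (-1,1), heading W
uniquely the one of 25 2-step routes that fits.

straight(2), straight(2)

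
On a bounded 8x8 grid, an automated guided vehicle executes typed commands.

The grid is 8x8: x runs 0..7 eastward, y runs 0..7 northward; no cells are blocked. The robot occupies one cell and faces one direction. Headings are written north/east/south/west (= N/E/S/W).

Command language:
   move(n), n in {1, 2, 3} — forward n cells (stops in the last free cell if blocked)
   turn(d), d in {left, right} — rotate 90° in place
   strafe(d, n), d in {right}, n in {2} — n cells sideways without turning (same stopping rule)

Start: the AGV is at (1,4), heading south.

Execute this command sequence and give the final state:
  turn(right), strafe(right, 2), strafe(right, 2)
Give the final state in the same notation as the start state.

at (1,7), heading west

t0: at (1,4), heading south
1. turn(right) → at (1,4), heading west
2. strafe(right, 2) → at (1,6), heading west
3. strafe(right, 2) → at (1,7), heading west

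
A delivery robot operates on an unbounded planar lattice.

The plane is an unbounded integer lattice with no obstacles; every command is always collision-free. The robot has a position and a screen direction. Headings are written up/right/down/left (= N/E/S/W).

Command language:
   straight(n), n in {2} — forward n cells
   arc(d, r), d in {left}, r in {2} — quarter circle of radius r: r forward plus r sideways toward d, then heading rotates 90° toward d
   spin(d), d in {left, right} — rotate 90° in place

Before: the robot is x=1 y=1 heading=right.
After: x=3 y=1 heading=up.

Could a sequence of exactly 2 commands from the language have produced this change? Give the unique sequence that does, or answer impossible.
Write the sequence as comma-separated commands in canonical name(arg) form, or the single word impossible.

straight(2), spin(left)

key: position moved to (3,1) AND the heading swung to N — translation plus rotation needed
from: x=1 y=1 heading=right
step 1 (straight(2)): x=3 y=1 heading=right
step 2 (spin(left)): x=3 y=1 heading=up
all 16 alternatives checked — unique.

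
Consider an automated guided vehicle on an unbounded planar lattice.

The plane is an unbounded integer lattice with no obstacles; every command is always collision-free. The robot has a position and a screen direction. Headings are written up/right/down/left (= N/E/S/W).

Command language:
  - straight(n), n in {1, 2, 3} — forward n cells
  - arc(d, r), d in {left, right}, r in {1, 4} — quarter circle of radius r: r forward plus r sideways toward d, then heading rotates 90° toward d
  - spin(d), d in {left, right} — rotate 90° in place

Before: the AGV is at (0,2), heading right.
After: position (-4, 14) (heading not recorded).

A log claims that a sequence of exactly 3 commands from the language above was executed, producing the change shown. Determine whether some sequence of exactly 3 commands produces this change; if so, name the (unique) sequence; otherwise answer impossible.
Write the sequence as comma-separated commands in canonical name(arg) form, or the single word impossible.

key: order matters: swapping arc(left, 4) and arc(right, 4) lands elsewhere
initial: at (0,2), heading right
t=1 arc(left, 4) ⇒ at (4,6), heading up
t=2 arc(left, 4) ⇒ at (0,10), heading left
t=3 arc(right, 4) ⇒ at (-4,14), heading up
all 729 alternatives checked — unique.

arc(left, 4), arc(left, 4), arc(right, 4)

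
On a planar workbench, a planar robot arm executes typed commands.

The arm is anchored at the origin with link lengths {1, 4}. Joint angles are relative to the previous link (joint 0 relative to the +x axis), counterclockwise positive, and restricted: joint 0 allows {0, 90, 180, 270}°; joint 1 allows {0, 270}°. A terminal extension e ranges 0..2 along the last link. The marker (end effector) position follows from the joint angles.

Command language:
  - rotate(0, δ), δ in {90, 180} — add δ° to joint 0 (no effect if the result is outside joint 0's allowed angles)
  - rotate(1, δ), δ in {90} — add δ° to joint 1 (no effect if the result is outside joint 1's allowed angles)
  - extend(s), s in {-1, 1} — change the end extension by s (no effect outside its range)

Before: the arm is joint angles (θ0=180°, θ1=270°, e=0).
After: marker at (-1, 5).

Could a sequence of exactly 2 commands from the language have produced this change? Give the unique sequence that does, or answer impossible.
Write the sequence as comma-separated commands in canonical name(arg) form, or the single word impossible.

extend(-1), extend(1)

key: running extend(1) before extend(-1) would end elsewhere — order is forced
from: joint angles (θ0=180°, θ1=270°, e=0)
[1] after extend(-1): joint angles (θ0=180°, θ1=270°, e=0)
[2] after extend(1): joint angles (θ0=180°, θ1=270°, e=1)
no rival 2-sequence matches.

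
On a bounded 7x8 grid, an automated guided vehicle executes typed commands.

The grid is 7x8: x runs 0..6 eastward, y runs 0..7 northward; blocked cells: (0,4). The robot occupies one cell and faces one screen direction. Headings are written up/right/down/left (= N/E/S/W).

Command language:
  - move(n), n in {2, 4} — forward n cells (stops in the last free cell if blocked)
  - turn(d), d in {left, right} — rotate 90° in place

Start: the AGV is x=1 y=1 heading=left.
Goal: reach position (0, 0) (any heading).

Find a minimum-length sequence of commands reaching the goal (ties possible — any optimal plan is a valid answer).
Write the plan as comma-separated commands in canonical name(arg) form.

move(2), turn(left), move(2)

t0: x=1 y=1 heading=left
t=1 move(2) ⇒ x=0 y=1 heading=left
t=2 turn(left) ⇒ x=0 y=1 heading=down
t=3 move(2) ⇒ x=0 y=0 heading=down
no 2-step plan works, so 3 is optimal.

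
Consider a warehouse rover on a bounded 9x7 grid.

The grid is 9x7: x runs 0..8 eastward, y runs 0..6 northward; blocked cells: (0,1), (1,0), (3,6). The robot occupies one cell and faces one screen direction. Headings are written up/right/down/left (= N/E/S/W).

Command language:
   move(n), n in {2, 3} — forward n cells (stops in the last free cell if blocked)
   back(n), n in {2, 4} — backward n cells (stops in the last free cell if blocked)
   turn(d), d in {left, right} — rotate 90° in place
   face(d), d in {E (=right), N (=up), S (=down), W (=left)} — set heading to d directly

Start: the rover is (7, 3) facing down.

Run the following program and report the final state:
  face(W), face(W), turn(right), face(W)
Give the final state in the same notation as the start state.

(7, 3) facing left

start: (7, 3) facing down
t=1 face(W) ⇒ (7, 3) facing left
t=2 face(W) ⇒ (7, 3) facing left
t=3 turn(right) ⇒ (7, 3) facing up
t=4 face(W) ⇒ (7, 3) facing left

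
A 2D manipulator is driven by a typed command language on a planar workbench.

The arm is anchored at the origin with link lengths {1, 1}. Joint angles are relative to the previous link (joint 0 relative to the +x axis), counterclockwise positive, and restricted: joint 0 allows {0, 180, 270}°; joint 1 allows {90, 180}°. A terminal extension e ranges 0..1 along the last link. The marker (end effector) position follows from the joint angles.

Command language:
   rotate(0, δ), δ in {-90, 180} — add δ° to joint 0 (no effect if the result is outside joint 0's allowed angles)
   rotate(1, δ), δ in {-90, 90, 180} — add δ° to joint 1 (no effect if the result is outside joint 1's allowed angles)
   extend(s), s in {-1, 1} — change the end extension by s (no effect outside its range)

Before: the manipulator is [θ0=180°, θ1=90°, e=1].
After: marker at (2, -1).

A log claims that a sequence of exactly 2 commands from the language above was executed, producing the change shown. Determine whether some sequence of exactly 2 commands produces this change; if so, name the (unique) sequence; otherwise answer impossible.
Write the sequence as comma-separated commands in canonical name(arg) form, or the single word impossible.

key: order matters: swapping rotate(0, 180) and rotate(0, -90) lands elsewhere
begin: [θ0=180°, θ1=90°, e=1]
[1] after rotate(0, 180): [θ0=0°, θ1=90°, e=1]
[2] after rotate(0, -90): [θ0=270°, θ1=90°, e=1]
all 49 alternatives checked — unique.

rotate(0, 180), rotate(0, -90)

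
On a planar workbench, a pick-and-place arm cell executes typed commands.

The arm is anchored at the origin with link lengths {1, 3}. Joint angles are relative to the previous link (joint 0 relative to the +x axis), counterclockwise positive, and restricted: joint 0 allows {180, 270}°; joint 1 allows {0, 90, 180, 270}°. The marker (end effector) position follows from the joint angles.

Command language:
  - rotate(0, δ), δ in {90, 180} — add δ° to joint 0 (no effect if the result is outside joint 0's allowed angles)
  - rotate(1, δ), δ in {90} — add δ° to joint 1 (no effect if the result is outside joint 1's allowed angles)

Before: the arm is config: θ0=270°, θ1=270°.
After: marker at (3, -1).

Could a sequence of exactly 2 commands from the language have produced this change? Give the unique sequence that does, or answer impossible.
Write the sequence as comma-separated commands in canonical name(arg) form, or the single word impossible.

from: config: θ0=270°, θ1=270°
t=1 rotate(1, 90) ⇒ config: θ0=270°, θ1=0°
t=2 rotate(1, 90) ⇒ config: θ0=270°, θ1=90°
all 9 alternatives checked — unique.

rotate(1, 90), rotate(1, 90)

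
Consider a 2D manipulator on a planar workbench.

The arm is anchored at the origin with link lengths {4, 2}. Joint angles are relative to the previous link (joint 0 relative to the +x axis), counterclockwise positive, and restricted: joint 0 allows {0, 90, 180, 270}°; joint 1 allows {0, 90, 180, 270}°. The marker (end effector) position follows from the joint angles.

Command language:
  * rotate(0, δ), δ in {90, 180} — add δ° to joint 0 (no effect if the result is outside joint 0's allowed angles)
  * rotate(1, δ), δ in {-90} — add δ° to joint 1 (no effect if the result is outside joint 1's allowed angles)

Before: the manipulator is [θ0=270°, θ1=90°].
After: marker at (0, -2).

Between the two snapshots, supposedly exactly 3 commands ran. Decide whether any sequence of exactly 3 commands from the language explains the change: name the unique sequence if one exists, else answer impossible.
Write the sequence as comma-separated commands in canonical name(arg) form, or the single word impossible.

begin: [θ0=270°, θ1=90°]
step 1 (rotate(1, -90)): [θ0=270°, θ1=0°]
step 2 (rotate(1, -90)): [θ0=270°, θ1=270°]
step 3 (rotate(1, -90)): [θ0=270°, θ1=180°]
uniquely the one of 27 3-step routes that fits.

rotate(1, -90), rotate(1, -90), rotate(1, -90)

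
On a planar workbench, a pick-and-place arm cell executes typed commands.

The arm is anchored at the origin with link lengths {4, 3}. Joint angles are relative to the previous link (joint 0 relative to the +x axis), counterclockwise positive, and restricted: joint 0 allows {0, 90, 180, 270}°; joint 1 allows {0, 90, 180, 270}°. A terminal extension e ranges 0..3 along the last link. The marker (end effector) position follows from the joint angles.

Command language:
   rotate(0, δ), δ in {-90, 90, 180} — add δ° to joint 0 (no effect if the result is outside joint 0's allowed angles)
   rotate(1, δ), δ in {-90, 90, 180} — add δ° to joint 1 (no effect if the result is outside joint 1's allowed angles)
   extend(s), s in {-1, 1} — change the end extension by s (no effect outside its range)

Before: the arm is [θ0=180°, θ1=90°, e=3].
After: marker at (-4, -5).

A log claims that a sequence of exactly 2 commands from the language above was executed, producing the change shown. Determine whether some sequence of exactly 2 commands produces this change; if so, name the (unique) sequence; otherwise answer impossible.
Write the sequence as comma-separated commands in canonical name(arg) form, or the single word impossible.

key: order matters: swapping extend(1) and extend(-1) lands elsewhere
t0: [θ0=180°, θ1=90°, e=3]
1. extend(1) → [θ0=180°, θ1=90°, e=3]
2. extend(-1) → [θ0=180°, θ1=90°, e=2]
all 64 alternatives checked — unique.

extend(1), extend(-1)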